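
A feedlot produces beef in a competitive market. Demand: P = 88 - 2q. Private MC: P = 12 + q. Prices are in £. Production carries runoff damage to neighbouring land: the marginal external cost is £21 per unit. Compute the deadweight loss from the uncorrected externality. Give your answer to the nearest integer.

DWL = £74

Market equilibrium (private): 12 + q = 88 - 2q → q_m = 25.3333.
Social marginal cost = private MC + MEC = 33 + q.
Set SMC = demand: 33 + q = 88 - 2q → q* = 18.3333.
Between q* and q_m the wedge SMC − demand runs linearly from 0 to MEC(q_m), so the loss is a triangle.
DWL = ½ × 7.0000 × 21.0000 = 73.5000.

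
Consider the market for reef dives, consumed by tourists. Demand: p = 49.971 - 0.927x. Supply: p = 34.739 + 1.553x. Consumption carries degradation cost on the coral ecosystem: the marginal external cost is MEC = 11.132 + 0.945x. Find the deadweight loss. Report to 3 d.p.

Market equilibrium (private): 34.739 + 1.553x = 49.971 - 0.927x → x_m = 6.1419.
Social marginal benefit = demand − MEC = 38.839 - 1.872x.
Set SMB = MC: 38.839 - 1.872x = 34.739 + 1.553x → x* = 1.1971.
The welfare-loss triangle has base |x_m − x*| and height MEC(x_m) (the vertical gap between SMB and MC is zero at x* and MEC at x_m).
DWL = ½ × 4.9448 × 16.9361 = 41.8728.

DWL = 41.873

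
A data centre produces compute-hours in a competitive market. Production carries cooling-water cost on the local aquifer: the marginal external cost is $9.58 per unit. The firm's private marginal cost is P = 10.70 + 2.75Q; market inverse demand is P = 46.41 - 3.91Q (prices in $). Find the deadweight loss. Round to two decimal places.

Market equilibrium (private): 10.70 + 2.75Q = 46.41 - 3.91Q → Q_m = 5.3619.
Social marginal cost = private MC + MEC = 20.28 + 2.75Q.
Set SMC = demand: 20.28 + 2.75Q = 46.41 - 3.91Q → Q* = 3.9234.
The welfare-loss triangle has base |Q_m − Q*| and height MEC(Q_m) (the vertical gap between SMC and demand is zero at Q* and MEC at Q_m).
DWL = ½ × 1.4385 × 9.5800 = 6.8904.

DWL = $6.89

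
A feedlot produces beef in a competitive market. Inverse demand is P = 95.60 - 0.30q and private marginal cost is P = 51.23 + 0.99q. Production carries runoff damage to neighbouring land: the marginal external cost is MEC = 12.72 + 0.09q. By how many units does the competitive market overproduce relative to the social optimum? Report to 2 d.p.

Market equilibrium (private): 51.23 + 0.99q = 95.60 - 0.30q → q_m = 34.3953.
Social marginal cost = private MC + MEC = 63.95 + 1.08q.
Set SMC = demand: 63.95 + 1.08q = 95.60 - 0.30q → q* = 22.9348.
Gap = |34.3953 − 22.9348| = 11.4605.

11.46 units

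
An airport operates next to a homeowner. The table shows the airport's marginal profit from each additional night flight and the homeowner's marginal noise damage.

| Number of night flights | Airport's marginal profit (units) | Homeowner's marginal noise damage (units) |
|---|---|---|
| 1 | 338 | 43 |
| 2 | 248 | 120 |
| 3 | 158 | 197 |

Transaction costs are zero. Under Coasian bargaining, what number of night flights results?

2

Bargaining reaches the level where marginal profit last exceeds marginal noise damage.
That holds through level 2 (248 ≥ 120) but not at 3 (158 < 197).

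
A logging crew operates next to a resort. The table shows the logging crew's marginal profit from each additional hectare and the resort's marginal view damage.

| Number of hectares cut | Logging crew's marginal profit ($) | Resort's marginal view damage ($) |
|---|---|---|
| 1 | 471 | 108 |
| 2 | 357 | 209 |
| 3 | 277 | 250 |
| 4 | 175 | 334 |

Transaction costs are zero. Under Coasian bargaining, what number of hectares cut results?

3

Bargaining reaches the level where marginal profit last exceeds marginal view damage.
That holds through level 3 (277 ≥ 250) but not at 4 (175 < 334).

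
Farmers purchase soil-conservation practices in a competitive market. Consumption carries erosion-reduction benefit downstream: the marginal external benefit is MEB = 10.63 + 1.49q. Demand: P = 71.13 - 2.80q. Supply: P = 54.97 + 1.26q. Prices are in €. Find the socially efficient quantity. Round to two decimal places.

Social marginal benefit = demand + MEB = 81.76 - 1.31q.
Set SMB = MC: 81.76 - 1.31q = 54.97 + 1.26q → q* = 10.4241.

q* = 10.42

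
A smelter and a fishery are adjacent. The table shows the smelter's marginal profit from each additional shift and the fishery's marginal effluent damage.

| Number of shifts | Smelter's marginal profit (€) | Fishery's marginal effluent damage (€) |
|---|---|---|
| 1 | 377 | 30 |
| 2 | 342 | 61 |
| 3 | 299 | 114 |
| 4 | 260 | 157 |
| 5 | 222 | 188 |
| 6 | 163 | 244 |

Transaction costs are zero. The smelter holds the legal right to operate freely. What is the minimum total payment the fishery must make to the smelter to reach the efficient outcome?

€163

Left alone the smelter would choose level 6 (marginal profit stays positive).
Efficient level: k* = 5 (marginal profit ≥ marginal effluent damage through 5).
The fishery must at least cover the smelter's forgone profit from cutting 6→5: 163 = 163.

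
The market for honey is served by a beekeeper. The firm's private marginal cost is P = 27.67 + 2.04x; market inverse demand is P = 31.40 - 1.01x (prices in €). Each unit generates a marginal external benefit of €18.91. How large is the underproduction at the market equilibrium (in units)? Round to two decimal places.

Market equilibrium (private): 27.67 + 2.04x = 31.40 - 1.01x → x_m = 1.2230.
Social marginal cost = private MC − MEB = 8.76 + 2.04x.
Set SMC = demand: 8.76 + 2.04x = 31.40 - 1.01x → x* = 7.4230.
Gap = |1.2230 − 7.4230| = 6.2000.

6.20 units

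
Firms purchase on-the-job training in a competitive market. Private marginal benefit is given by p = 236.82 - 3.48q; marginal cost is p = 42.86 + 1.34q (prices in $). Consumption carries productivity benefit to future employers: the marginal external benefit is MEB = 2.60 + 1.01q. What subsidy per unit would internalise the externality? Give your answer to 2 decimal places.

Social marginal benefit = demand + MEB = 239.42 - 2.47q.
Set SMB = MC: 239.42 - 2.47q = 42.86 + 1.34q → q* = 51.5906.
The Pigouvian subsidy equals MEB at q*: 2.60 + 1.01×51.5906 = 54.7065.

subsidy = $54.71 per unit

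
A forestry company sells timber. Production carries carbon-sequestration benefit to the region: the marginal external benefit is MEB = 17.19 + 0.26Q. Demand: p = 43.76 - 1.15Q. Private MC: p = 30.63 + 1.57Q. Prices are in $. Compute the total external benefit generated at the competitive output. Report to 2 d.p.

Market equilibrium (private): 30.63 + 1.57Q = 43.76 - 1.15Q → Q_m = 4.8272.
Total external benefit = ∫₀^{Q_m} (17.19 + 0.26Q) dQ = 17.19×4.8272 + ½×0.26×4.8272² = 86.0088.

$86.01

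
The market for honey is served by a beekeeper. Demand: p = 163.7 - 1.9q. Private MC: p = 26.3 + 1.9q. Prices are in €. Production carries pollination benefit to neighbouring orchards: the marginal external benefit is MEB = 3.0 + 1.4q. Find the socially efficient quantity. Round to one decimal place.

Social marginal cost = private MC − MEB = 23.3 + 0.5q.
Set SMC = demand: 23.3 + 0.5q = 163.7 - 1.9q → q* = 58.5000.

q* = 58.5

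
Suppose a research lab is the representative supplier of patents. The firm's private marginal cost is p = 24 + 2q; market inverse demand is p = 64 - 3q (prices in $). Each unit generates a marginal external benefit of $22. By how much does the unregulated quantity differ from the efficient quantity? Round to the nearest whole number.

4 units

Market equilibrium (private): 24 + 2q = 64 - 3q → q_m = 8.0000.
Social marginal cost = private MC − MEB = 2 + 2q.
Set SMC = demand: 2 + 2q = 64 - 3q → q* = 12.4000.
Gap = |8.0000 − 12.4000| = 4.4000.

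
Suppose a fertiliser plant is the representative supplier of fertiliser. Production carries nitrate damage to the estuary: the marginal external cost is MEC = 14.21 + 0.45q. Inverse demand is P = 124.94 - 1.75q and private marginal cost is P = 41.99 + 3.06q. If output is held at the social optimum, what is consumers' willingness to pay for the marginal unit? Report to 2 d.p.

P = 102.07

Social marginal cost = private MC + MEC = 56.20 + 3.51q.
Set SMC = demand: 56.20 + 3.51q = 124.94 - 1.75q → q* = 13.0684.
Consumer price on the demand curve at q*: 124.94 − 1.75×13.0684 = 102.0703.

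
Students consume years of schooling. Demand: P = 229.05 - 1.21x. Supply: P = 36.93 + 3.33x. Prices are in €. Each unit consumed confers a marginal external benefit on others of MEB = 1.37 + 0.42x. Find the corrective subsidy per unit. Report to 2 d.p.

Social marginal benefit = demand + MEB = 230.42 - 0.79x.
Set SMB = MC: 230.42 - 0.79x = 36.93 + 3.33x → x* = 46.9636.
The Pigouvian subsidy equals MEB at x*: 1.37 + 0.42×46.9636 = 21.0947.

subsidy = €21.09 per unit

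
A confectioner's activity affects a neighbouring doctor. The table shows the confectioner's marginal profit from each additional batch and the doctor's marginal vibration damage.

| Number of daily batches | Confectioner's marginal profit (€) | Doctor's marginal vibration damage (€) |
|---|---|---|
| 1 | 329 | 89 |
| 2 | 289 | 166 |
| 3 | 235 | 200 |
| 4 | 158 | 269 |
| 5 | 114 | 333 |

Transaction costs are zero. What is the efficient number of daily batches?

3

Bargaining reaches the level where marginal profit last exceeds marginal vibration damage.
That holds through level 3 (235 ≥ 200) but not at 4 (158 < 269).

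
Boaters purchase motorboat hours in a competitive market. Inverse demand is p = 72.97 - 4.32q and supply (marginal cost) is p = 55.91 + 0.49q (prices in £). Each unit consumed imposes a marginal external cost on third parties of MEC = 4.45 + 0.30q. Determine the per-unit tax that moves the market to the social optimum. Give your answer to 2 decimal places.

tax = £5.19 per unit

Social marginal benefit = demand − MEC = 68.52 - 4.62q.
Set SMB = MC: 68.52 - 4.62q = 55.91 + 0.49q → q* = 2.4677.
The Pigouvian tax equals MEC at q*: 4.45 + 0.30×2.4677 = 5.1903.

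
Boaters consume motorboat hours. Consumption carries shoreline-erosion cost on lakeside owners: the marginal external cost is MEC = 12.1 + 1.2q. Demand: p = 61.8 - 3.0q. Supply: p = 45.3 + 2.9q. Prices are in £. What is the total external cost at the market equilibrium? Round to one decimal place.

£38.5

Market equilibrium (private): 45.3 + 2.9q = 61.8 - 3.0q → q_m = 2.7966.
Total external cost = ∫₀^{q_m} (12.1 + 1.2q) dq = 12.1×2.7966 + ½×1.2×2.7966² = 38.5314.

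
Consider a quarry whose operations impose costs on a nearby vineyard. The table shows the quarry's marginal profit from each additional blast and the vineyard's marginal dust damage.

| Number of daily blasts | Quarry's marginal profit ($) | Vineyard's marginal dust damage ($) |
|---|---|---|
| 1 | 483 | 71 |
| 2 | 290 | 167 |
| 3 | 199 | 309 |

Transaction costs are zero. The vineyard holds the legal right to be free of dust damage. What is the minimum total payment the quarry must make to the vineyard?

Efficient level: marginal profit ≥ marginal dust damage through level 2, so k* = 2.
With the vineyard holding the right, the quarry must at least compensate total damage at k*: 71 + 167 = 238.

$238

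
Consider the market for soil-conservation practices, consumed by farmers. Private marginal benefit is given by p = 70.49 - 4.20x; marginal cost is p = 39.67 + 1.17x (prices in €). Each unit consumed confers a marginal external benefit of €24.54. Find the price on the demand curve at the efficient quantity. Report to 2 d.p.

P = €27.19

Social marginal benefit = demand + MEB = 95.03 - 4.20x.
Set SMB = MC: 95.03 - 4.20x = 39.67 + 1.17x → x* = 10.3091.
Consumer price on the demand curve at x*: 70.49 − 4.20×10.3091 = 27.1918.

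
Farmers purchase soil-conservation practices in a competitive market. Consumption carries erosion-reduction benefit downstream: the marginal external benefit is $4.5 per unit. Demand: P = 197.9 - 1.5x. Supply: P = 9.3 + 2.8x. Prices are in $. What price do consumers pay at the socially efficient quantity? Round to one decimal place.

Social marginal benefit = demand + MEB = 202.4 - 1.5x.
Set SMB = MC: 202.4 - 1.5x = 9.3 + 2.8x → x* = 44.9070.
Consumer price on the demand curve at x*: 197.9 − 1.5×44.9070 = 130.5395.

P = $130.5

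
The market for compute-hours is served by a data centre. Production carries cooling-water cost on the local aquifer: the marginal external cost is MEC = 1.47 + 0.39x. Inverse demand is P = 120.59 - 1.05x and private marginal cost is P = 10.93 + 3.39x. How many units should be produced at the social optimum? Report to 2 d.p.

x* = 22.40

Social marginal cost = private MC + MEC = 12.40 + 3.78x.
Set SMC = demand: 12.40 + 3.78x = 120.59 - 1.05x → x* = 22.3996.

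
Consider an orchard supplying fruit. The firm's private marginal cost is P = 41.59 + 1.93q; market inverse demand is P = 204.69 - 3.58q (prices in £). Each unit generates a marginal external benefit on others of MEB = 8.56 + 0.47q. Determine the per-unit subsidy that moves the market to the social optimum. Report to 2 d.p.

Social marginal cost = private MC − MEB = 33.03 + 1.46q.
Set SMC = demand: 33.03 + 1.46q = 204.69 - 3.58q → q* = 34.0595.
The Pigouvian subsidy equals MEB at q*: 8.56 + 0.47×34.0595 = 24.5680.

subsidy = £24.57 per unit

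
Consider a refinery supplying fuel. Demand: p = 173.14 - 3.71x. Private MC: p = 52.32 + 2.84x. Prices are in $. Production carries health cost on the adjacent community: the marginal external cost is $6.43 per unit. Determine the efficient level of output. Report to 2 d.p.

x* = 17.46

Social marginal cost = private MC + MEC = 58.75 + 2.84x.
Set SMC = demand: 58.75 + 2.84x = 173.14 - 3.71x → x* = 17.4641.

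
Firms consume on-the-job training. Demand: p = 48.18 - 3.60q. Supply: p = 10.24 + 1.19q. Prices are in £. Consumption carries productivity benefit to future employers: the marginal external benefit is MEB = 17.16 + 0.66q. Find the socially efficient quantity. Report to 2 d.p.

q* = 13.34

Social marginal benefit = demand + MEB = 65.34 - 2.94q.
Set SMB = MC: 65.34 - 2.94q = 10.24 + 1.19q → q* = 13.3414.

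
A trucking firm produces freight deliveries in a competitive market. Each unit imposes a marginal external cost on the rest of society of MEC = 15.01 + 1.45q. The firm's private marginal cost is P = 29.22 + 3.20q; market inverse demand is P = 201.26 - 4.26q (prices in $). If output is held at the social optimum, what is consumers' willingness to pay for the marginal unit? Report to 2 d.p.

Social marginal cost = private MC + MEC = 44.23 + 4.65q.
Set SMC = demand: 44.23 + 4.65q = 201.26 - 4.26q → q* = 17.6240.
Consumer price on the demand curve at q*: 201.26 − 4.26×17.6240 = 126.1818.

P = $126.18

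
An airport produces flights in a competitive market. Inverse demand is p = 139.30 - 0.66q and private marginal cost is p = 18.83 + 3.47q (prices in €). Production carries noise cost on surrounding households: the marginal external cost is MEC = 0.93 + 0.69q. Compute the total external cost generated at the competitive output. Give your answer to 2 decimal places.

€320.67

Market equilibrium (private): 18.83 + 3.47q = 139.30 - 0.66q → q_m = 29.1695.
Total external cost = ∫₀^{q_m} (0.93 + 0.69q) dq = 0.93×29.1695 + ½×0.69×29.1695² = 320.6742.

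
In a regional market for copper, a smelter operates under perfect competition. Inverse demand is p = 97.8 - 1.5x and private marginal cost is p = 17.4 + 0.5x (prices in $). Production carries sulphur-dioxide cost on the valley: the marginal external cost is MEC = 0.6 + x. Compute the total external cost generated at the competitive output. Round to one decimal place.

Market equilibrium (private): 17.4 + 0.5x = 97.8 - 1.5x → x_m = 40.2000.
Total external cost = ∫₀^{x_m} (0.6 + 1.0x) dx = 0.6×40.2000 + ½×1.0×40.2000² = 832.1400.

$832.1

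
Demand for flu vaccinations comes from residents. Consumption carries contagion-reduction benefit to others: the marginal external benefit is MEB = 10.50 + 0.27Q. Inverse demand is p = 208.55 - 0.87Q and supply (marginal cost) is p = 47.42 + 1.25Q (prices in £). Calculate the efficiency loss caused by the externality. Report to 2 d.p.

DWL = £260.09

Market equilibrium (private): 47.42 + 1.25Q = 208.55 - 0.87Q → Q_m = 76.0047.
Social marginal benefit = demand + MEB = 219.05 - 0.60Q.
Set SMB = MC: 219.05 - 0.60Q = 47.42 + 1.25Q → Q* = 92.7730.
Height of the DWL triangle at Q_m is SMB(Q_m) − MC(Q_m) = MEB(Q_m) = 31.0213.
DWL = ½ × 16.7683 × 31.0213 = 260.0872.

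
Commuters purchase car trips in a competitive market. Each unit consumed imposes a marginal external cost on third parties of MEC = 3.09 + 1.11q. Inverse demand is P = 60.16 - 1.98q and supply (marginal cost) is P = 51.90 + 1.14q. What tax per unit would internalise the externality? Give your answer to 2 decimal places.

tax = 4.45 per unit

Social marginal benefit = demand − MEC = 57.07 - 3.09q.
Set SMB = MC: 57.07 - 3.09q = 51.90 + 1.14q → q* = 1.2222.
The Pigouvian tax equals MEC at q*: 3.09 + 1.11×1.2222 = 4.4466.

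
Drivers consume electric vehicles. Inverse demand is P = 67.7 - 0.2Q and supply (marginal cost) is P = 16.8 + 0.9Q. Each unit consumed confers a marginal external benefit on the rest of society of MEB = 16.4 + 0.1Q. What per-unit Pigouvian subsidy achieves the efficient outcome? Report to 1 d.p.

subsidy = 23.1 per unit

Social marginal benefit = demand + MEB = 84.1 - 0.1Q.
Set SMB = MC: 84.1 - 0.1Q = 16.8 + 0.9Q → Q* = 67.3000.
The Pigouvian subsidy equals MEB at Q*: 16.4 + 0.1×67.3000 = 23.1300.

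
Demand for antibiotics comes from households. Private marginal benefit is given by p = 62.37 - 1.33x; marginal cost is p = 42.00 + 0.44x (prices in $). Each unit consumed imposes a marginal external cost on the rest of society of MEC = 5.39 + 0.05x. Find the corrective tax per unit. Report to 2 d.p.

Social marginal benefit = demand − MEC = 56.98 - 1.38x.
Set SMB = MC: 56.98 - 1.38x = 42.00 + 0.44x → x* = 8.2308.
The Pigouvian tax equals MEC at x*: 5.39 + 0.05×8.2308 = 5.8015.

tax = $5.80 per unit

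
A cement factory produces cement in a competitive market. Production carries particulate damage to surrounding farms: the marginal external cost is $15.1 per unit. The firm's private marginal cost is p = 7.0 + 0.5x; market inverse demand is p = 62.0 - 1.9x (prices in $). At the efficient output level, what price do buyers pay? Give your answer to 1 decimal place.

Social marginal cost = private MC + MEC = 22.1 + 0.5x.
Set SMC = demand: 22.1 + 0.5x = 62.0 - 1.9x → x* = 16.6250.
Consumer price on the demand curve at x*: 62.0 − 1.9×16.6250 = 30.4125.

P = $30.4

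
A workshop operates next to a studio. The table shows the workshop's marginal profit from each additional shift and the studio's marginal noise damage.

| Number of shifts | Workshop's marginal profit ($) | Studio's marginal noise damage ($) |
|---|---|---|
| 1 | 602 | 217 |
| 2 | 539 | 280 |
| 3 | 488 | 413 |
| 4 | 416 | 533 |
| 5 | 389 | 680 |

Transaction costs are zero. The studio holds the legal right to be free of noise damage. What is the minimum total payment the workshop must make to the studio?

Efficient level: marginal profit ≥ marginal noise damage through level 3, so k* = 3.
With the studio holding the right, the workshop must at least compensate total damage at k*: 217 + 280 + 413 = 910.

$910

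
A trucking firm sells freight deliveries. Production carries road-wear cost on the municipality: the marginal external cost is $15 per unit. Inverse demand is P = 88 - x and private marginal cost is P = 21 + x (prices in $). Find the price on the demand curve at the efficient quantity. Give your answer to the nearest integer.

P = $62

Social marginal cost = private MC + MEC = 36 + x.
Set SMC = demand: 36 + x = 88 - x → x* = 26.0000.
Consumer price on the demand curve at x*: 88 − 1×26.0000 = 62.0000.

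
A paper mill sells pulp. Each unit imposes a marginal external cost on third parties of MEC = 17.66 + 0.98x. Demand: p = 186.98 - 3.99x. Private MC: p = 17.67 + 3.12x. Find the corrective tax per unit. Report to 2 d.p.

Social marginal cost = private MC + MEC = 35.33 + 4.10x.
Set SMC = demand: 35.33 + 4.10x = 186.98 - 3.99x → x* = 18.7454.
The Pigouvian tax equals MEC at x*: 17.66 + 0.98×18.7454 = 36.0305.

tax = 36.03 per unit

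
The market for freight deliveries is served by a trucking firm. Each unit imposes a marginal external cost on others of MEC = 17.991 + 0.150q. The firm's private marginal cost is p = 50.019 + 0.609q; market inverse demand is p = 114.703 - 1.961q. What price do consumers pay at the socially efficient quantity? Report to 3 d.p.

P = 81.039

Social marginal cost = private MC + MEC = 68.010 + 0.759q.
Set SMC = demand: 68.010 + 0.759q = 114.703 - 1.961q → q* = 17.1665.
Consumer price on the demand curve at q*: 114.703 − 1.961×17.1665 = 81.0395.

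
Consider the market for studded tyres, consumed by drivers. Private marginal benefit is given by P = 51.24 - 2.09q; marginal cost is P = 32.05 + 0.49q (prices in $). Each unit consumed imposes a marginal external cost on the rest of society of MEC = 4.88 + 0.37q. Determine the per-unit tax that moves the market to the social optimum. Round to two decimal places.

Social marginal benefit = demand − MEC = 46.36 - 2.46q.
Set SMB = MC: 46.36 - 2.46q = 32.05 + 0.49q → q* = 4.8508.
The Pigouvian tax equals MEC at q*: 4.88 + 0.37×4.8508 = 6.6748.

tax = $6.67 per unit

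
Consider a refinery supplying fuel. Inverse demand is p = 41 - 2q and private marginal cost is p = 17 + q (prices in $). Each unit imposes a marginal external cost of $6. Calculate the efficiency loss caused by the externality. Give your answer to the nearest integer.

DWL = $6

Market equilibrium (private): 17 + q = 41 - 2q → q_m = 8.0000.
Social marginal cost = private MC + MEC = 23 + q.
Set SMC = demand: 23 + q = 41 - 2q → q* = 6.0000.
Height of the DWL triangle at q_m is SMC(q_m) − demand(q_m) = MEC(q_m) = 6.0000.
DWL = ½ × 2.0000 × 6.0000 = 6.0000.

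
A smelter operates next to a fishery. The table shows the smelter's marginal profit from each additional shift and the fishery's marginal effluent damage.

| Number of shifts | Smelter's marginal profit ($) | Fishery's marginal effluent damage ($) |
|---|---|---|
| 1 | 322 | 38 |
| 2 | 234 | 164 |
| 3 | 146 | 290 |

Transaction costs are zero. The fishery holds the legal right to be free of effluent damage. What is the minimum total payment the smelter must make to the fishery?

$202

Efficient level: marginal profit ≥ marginal effluent damage through level 2, so k* = 2.
With the fishery holding the right, the smelter must at least compensate total damage at k*: 38 + 164 = 202.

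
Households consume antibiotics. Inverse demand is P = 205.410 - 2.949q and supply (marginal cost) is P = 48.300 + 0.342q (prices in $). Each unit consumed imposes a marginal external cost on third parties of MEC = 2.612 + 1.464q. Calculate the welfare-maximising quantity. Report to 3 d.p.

q* = 32.492

Social marginal benefit = demand − MEC = 202.798 - 4.413q.
Set SMB = MC: 202.798 - 4.413q = 48.300 + 0.342q → q* = 32.4917.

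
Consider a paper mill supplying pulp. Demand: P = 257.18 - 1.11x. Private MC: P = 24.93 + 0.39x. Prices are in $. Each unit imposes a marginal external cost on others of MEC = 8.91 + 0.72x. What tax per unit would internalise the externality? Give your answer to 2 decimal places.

tax = $81.34 per unit

Social marginal cost = private MC + MEC = 33.84 + 1.11x.
Set SMC = demand: 33.84 + 1.11x = 257.18 - 1.11x → x* = 100.6036.
The Pigouvian tax equals MEC at x*: 8.91 + 0.72×100.6036 = 81.3446.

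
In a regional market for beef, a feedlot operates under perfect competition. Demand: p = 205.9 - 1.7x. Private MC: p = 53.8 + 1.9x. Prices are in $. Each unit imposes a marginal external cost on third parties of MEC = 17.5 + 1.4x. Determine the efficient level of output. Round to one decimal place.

x* = 26.9

Social marginal cost = private MC + MEC = 71.3 + 3.3x.
Set SMC = demand: 71.3 + 3.3x = 205.9 - 1.7x → x* = 26.9200.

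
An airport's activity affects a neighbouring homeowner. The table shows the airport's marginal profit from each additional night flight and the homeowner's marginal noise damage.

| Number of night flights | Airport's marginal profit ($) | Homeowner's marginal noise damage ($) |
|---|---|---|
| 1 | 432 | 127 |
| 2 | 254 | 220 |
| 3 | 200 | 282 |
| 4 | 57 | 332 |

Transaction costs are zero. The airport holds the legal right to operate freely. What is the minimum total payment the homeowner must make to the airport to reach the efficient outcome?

$257

Left alone the airport would choose level 4 (marginal profit stays positive).
Efficient level: k* = 2 (marginal profit ≥ marginal noise damage through 2).
The homeowner must at least cover the airport's forgone profit from cutting 4→2: 200 + 57 = 257.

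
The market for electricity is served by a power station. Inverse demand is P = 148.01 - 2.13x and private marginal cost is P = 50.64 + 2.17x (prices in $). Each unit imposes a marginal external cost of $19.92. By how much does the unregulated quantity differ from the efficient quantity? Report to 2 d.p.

4.63 units

Market equilibrium (private): 50.64 + 2.17x = 148.01 - 2.13x → x_m = 22.6442.
Social marginal cost = private MC + MEC = 70.56 + 2.17x.
Set SMC = demand: 70.56 + 2.17x = 148.01 - 2.13x → x* = 18.0116.
Gap = |22.6442 − 18.0116| = 4.6326.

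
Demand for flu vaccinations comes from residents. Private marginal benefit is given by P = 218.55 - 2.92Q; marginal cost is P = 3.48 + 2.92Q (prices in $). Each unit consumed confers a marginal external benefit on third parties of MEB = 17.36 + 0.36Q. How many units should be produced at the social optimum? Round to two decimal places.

Q* = 42.41

Social marginal benefit = demand + MEB = 235.91 - 2.56Q.
Set SMB = MC: 235.91 - 2.56Q = 3.48 + 2.92Q → Q* = 42.4142.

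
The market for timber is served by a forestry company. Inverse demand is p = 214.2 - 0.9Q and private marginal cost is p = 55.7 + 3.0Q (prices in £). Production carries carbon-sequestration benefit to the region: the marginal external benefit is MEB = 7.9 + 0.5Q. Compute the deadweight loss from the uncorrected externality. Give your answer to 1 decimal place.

DWL = £117.1

Market equilibrium (private): 55.7 + 3.0Q = 214.2 - 0.9Q → Q_m = 40.6410.
Social marginal cost = private MC − MEB = 47.8 + 2.5Q.
Set SMC = demand: 47.8 + 2.5Q = 214.2 - 0.9Q → Q* = 48.9412.
Between Q* and Q_m the wedge demand − SMC runs linearly from 0 to MEB(Q_m), so the loss is a triangle.
DWL = ½ × 8.3002 × 28.2205 = 117.1179.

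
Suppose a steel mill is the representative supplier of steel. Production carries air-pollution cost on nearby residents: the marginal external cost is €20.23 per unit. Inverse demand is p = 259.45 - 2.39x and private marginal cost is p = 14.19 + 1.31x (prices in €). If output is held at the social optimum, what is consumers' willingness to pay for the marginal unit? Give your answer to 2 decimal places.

P = €114.09

Social marginal cost = private MC + MEC = 34.42 + 1.31x.
Set SMC = demand: 34.42 + 1.31x = 259.45 - 2.39x → x* = 60.8189.
Consumer price on the demand curve at x*: 259.45 − 2.39×60.8189 = 114.0928.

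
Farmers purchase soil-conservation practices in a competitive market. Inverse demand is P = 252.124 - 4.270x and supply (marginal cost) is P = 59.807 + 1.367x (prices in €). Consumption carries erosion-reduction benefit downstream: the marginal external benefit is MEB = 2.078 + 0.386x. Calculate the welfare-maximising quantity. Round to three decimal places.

Social marginal benefit = demand + MEB = 254.202 - 3.884x.
Set SMB = MC: 254.202 - 3.884x = 59.807 + 1.367x → x* = 37.0206.

x* = 37.021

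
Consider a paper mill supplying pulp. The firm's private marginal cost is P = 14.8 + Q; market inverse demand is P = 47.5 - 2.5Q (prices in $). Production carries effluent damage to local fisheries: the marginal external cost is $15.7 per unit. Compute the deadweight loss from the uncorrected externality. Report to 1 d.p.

Market equilibrium (private): 14.8 + Q = 47.5 - 2.5Q → Q_m = 9.3429.
Social marginal cost = private MC + MEC = 30.5 + Q.
Set SMC = demand: 30.5 + Q = 47.5 - 2.5Q → Q* = 4.8571.
The loss is the area between SMC and demand from Q* to Q_m; with linear curves that's a triangle of height MEC(Q_m).
DWL = ½ × 4.4858 × 15.7000 = 35.2135.

DWL = $35.2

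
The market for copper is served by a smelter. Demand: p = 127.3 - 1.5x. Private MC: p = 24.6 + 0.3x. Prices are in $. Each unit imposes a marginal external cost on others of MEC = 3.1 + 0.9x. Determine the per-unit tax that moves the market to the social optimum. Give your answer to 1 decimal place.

tax = $36.3 per unit

Social marginal cost = private MC + MEC = 27.7 + 1.2x.
Set SMC = demand: 27.7 + 1.2x = 127.3 - 1.5x → x* = 36.8889.
The Pigouvian tax equals MEC at x*: 3.1 + 0.9×36.8889 = 36.3000.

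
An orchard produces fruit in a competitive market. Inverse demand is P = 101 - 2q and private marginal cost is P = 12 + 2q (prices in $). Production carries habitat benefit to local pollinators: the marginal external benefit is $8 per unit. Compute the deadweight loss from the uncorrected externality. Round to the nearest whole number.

DWL = $8

Market equilibrium (private): 12 + 2q = 101 - 2q → q_m = 22.2500.
Social marginal cost = private MC − MEB = 4 + 2q.
Set SMC = demand: 4 + 2q = 101 - 2q → q* = 24.2500.
The welfare-loss triangle has base |q_m − q*| and height MEB(q_m) (the vertical gap between SMC and demand is zero at q* and MEB at q_m).
DWL = ½ × 2.0000 × 8.0000 = 8.0000.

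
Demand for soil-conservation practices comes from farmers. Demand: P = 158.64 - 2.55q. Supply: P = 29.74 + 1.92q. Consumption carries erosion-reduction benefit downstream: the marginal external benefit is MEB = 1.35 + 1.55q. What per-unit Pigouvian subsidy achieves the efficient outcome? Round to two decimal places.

subsidy = 70.49 per unit

Social marginal benefit = demand + MEB = 159.99 - q.
Set SMB = MC: 159.99 - q = 29.74 + 1.92q → q* = 44.6062.
The Pigouvian subsidy equals MEB at q*: 1.35 + 1.55×44.6062 = 70.4896.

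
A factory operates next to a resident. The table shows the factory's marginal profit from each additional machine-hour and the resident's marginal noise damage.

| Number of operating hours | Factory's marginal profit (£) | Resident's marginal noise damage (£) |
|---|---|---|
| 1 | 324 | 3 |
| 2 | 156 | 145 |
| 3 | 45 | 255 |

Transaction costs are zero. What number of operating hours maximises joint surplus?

Bargaining reaches the level where marginal profit last exceeds marginal noise damage.
That holds through level 2 (156 ≥ 145) but not at 3 (45 < 255).

2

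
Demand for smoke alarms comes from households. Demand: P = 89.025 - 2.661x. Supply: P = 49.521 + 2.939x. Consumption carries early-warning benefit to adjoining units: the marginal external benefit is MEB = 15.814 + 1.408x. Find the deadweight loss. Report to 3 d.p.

Market equilibrium (private): 49.521 + 2.939x = 89.025 - 2.661x → x_m = 7.0543.
Social marginal benefit = demand + MEB = 104.839 - 1.253x.
Set SMB = MC: 104.839 - 1.253x = 49.521 + 2.939x → x* = 13.1961.
The welfare-loss triangle has base |x_m − x*| and height MEB(x_m) (the vertical gap between SMB and MC is zero at x* and MEB at x_m).
DWL = ½ × 6.1418 × 25.7464 = 79.0646.

DWL = 79.065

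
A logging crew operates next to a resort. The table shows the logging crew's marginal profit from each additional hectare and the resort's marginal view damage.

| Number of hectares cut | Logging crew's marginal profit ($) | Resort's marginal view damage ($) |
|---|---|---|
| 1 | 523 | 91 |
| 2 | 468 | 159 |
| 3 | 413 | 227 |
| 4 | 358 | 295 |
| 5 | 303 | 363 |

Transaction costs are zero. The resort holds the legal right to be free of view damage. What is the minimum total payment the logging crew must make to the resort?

Efficient level: marginal profit ≥ marginal view damage through level 4, so k* = 4.
With the resort holding the right, the logging crew must at least compensate total damage at k*: 91 + 159 + 227 + 295 = 772.

$772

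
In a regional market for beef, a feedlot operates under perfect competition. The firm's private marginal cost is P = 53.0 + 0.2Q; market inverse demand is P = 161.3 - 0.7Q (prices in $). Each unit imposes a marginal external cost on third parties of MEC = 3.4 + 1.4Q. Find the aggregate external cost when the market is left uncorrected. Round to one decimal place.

$10545.2

Market equilibrium (private): 53.0 + 0.2Q = 161.3 - 0.7Q → Q_m = 120.3333.
Total external cost = ∫₀^{Q_m} (3.4 + 1.4Q) dQ = 3.4×120.3333 + ½×1.4×120.3333² = 10545.2054.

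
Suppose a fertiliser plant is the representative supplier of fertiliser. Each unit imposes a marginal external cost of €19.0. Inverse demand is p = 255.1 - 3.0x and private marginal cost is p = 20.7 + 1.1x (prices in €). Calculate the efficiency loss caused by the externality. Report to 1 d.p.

DWL = €44.0

Market equilibrium (private): 20.7 + 1.1x = 255.1 - 3.0x → x_m = 57.1707.
Social marginal cost = private MC + MEC = 39.7 + 1.1x.
Set SMC = demand: 39.7 + 1.1x = 255.1 - 3.0x → x* = 52.5366.
Between x* and x_m the wedge SMC − demand runs linearly from 0 to MEC(x_m), so the loss is a triangle.
DWL = ½ × 4.6341 × 19.0000 = 44.0240.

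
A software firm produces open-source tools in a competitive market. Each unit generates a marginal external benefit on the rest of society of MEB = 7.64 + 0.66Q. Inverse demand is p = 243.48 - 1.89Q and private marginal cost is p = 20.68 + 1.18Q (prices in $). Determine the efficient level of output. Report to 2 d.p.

Social marginal cost = private MC − MEB = 13.04 + 0.52Q.
Set SMC = demand: 13.04 + 0.52Q = 243.48 - 1.89Q → Q* = 95.6183.

Q* = 95.62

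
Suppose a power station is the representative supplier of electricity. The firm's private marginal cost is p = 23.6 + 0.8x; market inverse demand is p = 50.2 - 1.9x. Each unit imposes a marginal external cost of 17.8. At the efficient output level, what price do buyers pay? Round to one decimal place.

Social marginal cost = private MC + MEC = 41.4 + 0.8x.
Set SMC = demand: 41.4 + 0.8x = 50.2 - 1.9x → x* = 3.2593.
Consumer price on the demand curve at x*: 50.2 − 1.9×3.2593 = 44.0073.

P = 44.0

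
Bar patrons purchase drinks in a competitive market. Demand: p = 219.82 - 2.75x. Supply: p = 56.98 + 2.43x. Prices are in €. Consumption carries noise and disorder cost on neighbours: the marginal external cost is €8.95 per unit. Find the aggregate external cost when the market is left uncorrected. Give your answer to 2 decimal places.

Market equilibrium (private): 56.98 + 2.43x = 219.82 - 2.75x → x_m = 31.4363.
Total external cost = MEC × x_m = 8.95 × 31.4363 = 281.3549.

€281.35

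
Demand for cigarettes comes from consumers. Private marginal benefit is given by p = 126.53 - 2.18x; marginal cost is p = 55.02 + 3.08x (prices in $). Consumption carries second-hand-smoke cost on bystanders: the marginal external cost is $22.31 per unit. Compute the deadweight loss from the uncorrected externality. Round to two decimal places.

Market equilibrium (private): 55.02 + 3.08x = 126.53 - 2.18x → x_m = 13.5951.
Social marginal benefit = demand − MEC = 104.22 - 2.18x.
Set SMB = MC: 104.22 - 2.18x = 55.02 + 3.08x → x* = 9.3536.
Height of the DWL triangle at x_m is MC(x_m) − SMB(x_m) = MEC(x_m) = 22.3100.
DWL = ½ × 4.2415 × 22.3100 = 47.3139.

DWL = $47.31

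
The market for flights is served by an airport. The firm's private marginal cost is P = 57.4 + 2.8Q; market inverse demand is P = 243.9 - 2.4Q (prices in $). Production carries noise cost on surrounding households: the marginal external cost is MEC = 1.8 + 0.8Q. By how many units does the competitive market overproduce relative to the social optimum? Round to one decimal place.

Market equilibrium (private): 57.4 + 2.8Q = 243.9 - 2.4Q → Q_m = 35.8654.
Social marginal cost = private MC + MEC = 59.2 + 3.6Q.
Set SMC = demand: 59.2 + 3.6Q = 243.9 - 2.4Q → Q* = 30.7833.
Gap = |35.8654 − 30.7833| = 5.0821.

5.1 units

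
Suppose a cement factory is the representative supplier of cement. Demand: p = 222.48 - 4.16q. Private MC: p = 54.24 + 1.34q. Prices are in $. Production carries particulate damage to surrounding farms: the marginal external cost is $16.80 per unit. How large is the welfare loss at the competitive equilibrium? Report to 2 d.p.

DWL = $25.66

Market equilibrium (private): 54.24 + 1.34q = 222.48 - 4.16q → q_m = 30.5891.
Social marginal cost = private MC + MEC = 71.04 + 1.34q.
Set SMC = demand: 71.04 + 1.34q = 222.48 - 4.16q → q* = 27.5345.
Height of the DWL triangle at q_m is SMC(q_m) − demand(q_m) = MEC(q_m) = 16.8000.
DWL = ½ × 3.0546 × 16.8000 = 25.6586.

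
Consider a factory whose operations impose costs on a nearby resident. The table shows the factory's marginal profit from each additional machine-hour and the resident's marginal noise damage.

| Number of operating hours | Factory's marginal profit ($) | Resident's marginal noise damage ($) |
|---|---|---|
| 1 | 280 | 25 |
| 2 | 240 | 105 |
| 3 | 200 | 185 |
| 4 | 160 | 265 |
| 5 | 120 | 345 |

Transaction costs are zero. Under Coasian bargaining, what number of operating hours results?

3

Bargaining reaches the level where marginal profit last exceeds marginal noise damage.
That holds through level 3 (200 ≥ 185) but not at 4 (160 < 265).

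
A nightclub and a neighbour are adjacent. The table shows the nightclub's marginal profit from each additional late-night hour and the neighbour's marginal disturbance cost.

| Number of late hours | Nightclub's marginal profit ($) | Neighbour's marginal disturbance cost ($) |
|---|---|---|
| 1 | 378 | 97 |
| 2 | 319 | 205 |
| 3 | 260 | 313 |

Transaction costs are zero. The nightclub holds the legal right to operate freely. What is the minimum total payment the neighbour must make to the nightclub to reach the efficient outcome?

$260

Left alone the nightclub would choose level 3 (marginal profit stays positive).
Efficient level: k* = 2 (marginal profit ≥ marginal disturbance cost through 2).
The neighbour must at least cover the nightclub's forgone profit from cutting 3→2: 260 = 260.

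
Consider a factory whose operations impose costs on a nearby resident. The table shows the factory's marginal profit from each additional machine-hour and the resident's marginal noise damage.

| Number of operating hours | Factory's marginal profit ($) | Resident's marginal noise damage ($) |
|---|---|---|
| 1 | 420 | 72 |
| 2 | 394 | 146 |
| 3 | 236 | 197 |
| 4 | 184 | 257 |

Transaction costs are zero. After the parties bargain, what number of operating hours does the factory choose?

Bargaining reaches the level where marginal profit last exceeds marginal noise damage.
That holds through level 3 (236 ≥ 197) but not at 4 (184 < 257).

3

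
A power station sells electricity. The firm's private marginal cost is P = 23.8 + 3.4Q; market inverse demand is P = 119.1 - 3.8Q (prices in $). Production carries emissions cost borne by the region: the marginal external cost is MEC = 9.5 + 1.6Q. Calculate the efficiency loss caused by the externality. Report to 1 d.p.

DWL = $53.5

Market equilibrium (private): 23.8 + 3.4Q = 119.1 - 3.8Q → Q_m = 13.2361.
Social marginal cost = private MC + MEC = 33.3 + 5.0Q.
Set SMC = demand: 33.3 + 5.0Q = 119.1 - 3.8Q → Q* = 9.7500.
Between Q* and Q_m the wedge SMC − demand runs linearly from 0 to MEC(Q_m), so the loss is a triangle.
DWL = ½ × 3.4861 × 30.6778 = 53.4729.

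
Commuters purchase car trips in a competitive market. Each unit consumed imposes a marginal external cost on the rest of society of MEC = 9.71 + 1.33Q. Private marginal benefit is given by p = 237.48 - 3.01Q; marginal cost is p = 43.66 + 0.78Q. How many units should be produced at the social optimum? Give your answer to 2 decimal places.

Social marginal benefit = demand − MEC = 227.77 - 4.34Q.
Set SMB = MC: 227.77 - 4.34Q = 43.66 + 0.78Q → Q* = 35.9590.

Q* = 35.96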